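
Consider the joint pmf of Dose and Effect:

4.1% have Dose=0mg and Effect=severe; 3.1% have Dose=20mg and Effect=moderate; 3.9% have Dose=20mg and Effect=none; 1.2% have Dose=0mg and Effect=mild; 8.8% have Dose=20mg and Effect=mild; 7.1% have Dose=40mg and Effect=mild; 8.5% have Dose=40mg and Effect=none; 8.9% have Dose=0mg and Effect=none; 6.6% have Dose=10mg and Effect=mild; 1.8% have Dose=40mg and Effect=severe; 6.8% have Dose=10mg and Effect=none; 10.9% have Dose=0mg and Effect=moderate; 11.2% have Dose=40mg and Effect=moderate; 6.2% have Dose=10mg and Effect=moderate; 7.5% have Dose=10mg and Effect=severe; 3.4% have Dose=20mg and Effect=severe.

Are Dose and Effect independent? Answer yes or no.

no

P(Dose=0mg) = 0.251 and P(Effect=mild) = 0.237, so their product is 0.05949, but P(Dose=0mg, Effect=mild) = 0.012. Since these differ, Dose and Effect are not independent.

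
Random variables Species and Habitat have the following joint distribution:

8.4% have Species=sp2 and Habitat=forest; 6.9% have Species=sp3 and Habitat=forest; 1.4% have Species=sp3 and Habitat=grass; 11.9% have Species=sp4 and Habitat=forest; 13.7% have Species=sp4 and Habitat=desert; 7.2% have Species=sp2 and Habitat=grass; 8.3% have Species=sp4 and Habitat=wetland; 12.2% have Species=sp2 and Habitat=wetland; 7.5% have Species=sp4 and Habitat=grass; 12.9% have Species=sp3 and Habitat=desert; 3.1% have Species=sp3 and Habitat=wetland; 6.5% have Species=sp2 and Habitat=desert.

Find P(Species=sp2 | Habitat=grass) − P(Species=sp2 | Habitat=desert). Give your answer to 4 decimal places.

P(Habitat=grass) = 0.072 + 0.014 + 0.075 = 0.161; P(Species=sp2 | Habitat=grass) = 0.072/0.161 = 0.44720.
P(Habitat=desert) = 0.065 + 0.129 + 0.137 = 0.331; P(Species=sp2 | Habitat=desert) = 0.065/0.331 = 0.19637.
Difference = 0.2508.

0.2508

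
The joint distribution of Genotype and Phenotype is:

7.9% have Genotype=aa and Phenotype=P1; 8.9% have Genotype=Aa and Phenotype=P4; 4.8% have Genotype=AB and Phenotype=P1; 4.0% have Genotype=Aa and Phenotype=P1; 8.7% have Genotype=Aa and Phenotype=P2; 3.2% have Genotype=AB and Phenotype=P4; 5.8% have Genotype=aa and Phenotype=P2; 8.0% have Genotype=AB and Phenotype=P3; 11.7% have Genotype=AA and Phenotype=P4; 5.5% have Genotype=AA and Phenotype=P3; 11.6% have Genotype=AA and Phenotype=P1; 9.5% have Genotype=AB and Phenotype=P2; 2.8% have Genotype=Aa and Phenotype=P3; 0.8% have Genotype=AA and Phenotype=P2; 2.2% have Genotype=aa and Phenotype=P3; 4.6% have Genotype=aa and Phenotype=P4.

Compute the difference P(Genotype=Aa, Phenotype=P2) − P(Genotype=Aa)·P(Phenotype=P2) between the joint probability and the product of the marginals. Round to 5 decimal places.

0.02649

P(Genotype=Aa) = 0.040 + 0.087 + 0.028 + 0.089 = 0.244.
P(Phenotype=P2) = 0.008 + 0.087 + 0.058 + 0.095 = 0.248.
P(Genotype=Aa, Phenotype=P2) − P(Genotype=Aa)P(Phenotype=P2) = 0.087 − 0.244×0.248 = 0.02649.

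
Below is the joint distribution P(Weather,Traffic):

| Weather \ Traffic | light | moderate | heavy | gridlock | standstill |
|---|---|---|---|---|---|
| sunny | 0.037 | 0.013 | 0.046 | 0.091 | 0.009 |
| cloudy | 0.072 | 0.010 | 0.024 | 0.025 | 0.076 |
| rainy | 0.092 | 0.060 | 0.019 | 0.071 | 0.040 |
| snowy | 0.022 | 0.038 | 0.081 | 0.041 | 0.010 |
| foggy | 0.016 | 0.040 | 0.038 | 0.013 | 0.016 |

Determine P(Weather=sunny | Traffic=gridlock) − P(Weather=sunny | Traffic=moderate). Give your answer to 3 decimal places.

0.297

P(Traffic=gridlock) = 0.091 + 0.025 + 0.071 + 0.041 + 0.013 = 0.241; P(Weather=sunny | Traffic=gridlock) = 0.091/0.241 = 0.3776.
P(Traffic=moderate) = 0.013 + 0.010 + 0.060 + 0.038 + 0.040 = 0.161; P(Weather=sunny | Traffic=moderate) = 0.013/0.161 = 0.0807.
Difference = 0.297.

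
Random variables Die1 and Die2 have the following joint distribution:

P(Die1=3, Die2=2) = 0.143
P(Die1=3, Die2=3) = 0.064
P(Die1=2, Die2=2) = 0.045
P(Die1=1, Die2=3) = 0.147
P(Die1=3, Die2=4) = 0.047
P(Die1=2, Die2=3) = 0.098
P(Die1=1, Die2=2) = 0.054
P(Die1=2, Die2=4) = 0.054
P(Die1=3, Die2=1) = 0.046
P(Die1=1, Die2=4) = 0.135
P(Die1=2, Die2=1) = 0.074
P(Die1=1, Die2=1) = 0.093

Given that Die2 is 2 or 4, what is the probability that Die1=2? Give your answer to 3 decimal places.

0.207

P(Die2=2) = 0.054 + 0.045 + 0.143 = 0.242.
P(Die2=4) = 0.135 + 0.054 + 0.047 = 0.236.
P(Die2 ∈ {2, 4}) = 0.242 + 0.236 = 0.478; P(Die1=2, Die2 ∈ {2, 4}) = 0.045 + 0.054 = 0.099.
P(Die1=2 | Die2 ∈ {2, 4}) = 0.099/0.478 = 0.207.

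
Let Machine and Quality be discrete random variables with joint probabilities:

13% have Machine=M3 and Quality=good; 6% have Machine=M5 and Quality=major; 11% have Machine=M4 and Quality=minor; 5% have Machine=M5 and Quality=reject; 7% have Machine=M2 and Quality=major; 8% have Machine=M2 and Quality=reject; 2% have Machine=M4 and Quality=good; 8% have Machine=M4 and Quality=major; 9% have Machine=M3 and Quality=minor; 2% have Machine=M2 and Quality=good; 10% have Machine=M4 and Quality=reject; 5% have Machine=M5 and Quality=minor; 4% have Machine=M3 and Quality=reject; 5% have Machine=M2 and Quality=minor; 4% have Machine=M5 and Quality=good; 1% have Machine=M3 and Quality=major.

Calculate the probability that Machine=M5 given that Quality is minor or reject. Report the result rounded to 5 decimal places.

P(Quality=minor) = 0.05 + 0.09 + 0.11 + 0.05 = 0.30.
P(Quality=reject) = 0.08 + 0.04 + 0.10 + 0.05 = 0.27.
P(Quality ∈ {minor, reject}) = 0.30 + 0.27 = 0.57; P(Machine=M5, Quality ∈ {minor, reject}) = 0.05 + 0.05 = 0.10.
P(Machine=M5 | Quality ∈ {minor, reject}) = 0.10/0.57 = 0.17544.

0.17544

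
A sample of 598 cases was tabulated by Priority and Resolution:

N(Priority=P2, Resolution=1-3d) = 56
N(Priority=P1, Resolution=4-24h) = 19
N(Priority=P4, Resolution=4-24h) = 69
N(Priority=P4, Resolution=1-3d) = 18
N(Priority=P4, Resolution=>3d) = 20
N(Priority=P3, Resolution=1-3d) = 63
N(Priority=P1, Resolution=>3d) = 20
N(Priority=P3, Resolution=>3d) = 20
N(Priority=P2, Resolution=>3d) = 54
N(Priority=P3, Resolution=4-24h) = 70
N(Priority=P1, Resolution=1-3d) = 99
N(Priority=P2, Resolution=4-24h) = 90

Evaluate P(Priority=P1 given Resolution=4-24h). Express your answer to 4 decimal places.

0.0766

Total with Resolution=4-24h: 19 + 90 + 70 + 69 = 248.
P(Priority=P1 | Resolution=4-24h) = 19/248 = 0.0766.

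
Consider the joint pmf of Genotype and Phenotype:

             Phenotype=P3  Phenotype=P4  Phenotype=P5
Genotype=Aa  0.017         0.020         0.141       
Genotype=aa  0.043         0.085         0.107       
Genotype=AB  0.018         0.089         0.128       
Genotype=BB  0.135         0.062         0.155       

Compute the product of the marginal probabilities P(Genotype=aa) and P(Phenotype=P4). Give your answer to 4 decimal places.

P(Genotype=aa) = 0.043 + 0.085 + 0.107 = 0.235.
P(Phenotype=P4) = 0.020 + 0.085 + 0.089 + 0.062 = 0.256.
Product: 0.235 × 0.256 = 0.0602.

0.0602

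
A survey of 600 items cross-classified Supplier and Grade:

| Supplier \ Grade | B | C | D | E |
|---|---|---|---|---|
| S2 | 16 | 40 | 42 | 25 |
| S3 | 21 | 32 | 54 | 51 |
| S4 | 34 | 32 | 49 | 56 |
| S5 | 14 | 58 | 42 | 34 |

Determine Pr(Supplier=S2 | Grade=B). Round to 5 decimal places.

0.18824

Total with Grade=B: 16 + 21 + 34 + 14 = 85.
P(Supplier=S2 | Grade=B) = 16/85 = 0.18824.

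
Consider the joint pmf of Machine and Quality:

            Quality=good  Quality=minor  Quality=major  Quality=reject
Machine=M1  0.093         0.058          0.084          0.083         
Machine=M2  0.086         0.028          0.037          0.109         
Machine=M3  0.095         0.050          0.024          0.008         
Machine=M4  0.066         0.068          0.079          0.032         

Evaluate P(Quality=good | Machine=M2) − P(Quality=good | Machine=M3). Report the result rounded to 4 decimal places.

P(Machine=M2) = 0.086 + 0.028 + 0.037 + 0.109 = 0.260; P(Quality=good | Machine=M2) = 0.086/0.260 = 0.33077.
P(Machine=M3) = 0.095 + 0.050 + 0.024 + 0.008 = 0.177; P(Quality=good | Machine=M3) = 0.095/0.177 = 0.53672.
Difference = -0.2060.

-0.2060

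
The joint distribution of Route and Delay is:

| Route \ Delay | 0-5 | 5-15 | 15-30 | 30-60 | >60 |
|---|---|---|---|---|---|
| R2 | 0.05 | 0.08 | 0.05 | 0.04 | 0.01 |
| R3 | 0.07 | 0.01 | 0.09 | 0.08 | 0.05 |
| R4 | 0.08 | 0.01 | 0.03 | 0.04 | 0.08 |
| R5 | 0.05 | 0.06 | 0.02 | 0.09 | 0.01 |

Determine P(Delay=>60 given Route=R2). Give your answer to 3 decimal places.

0.043

P(Route=R2) = 0.05 + 0.08 + 0.05 + 0.04 + 0.01 = 0.23.
P(Delay=>60 | Route=R2) = 0.01/0.23 = 0.043.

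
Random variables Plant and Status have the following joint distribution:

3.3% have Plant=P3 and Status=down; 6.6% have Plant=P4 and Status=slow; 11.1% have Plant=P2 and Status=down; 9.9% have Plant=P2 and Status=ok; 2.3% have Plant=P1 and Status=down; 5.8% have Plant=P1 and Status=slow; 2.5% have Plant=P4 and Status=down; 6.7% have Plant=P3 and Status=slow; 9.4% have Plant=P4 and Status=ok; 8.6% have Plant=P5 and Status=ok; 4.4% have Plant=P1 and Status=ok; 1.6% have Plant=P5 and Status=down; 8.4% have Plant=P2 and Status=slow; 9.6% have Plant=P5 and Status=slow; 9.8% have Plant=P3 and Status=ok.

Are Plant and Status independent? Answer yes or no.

no

P(Plant=P2) = 0.294 and P(Status=down) = 0.208, so their product is 0.06115, but P(Plant=P2, Status=down) = 0.111. Since these differ, Plant and Status are not independent.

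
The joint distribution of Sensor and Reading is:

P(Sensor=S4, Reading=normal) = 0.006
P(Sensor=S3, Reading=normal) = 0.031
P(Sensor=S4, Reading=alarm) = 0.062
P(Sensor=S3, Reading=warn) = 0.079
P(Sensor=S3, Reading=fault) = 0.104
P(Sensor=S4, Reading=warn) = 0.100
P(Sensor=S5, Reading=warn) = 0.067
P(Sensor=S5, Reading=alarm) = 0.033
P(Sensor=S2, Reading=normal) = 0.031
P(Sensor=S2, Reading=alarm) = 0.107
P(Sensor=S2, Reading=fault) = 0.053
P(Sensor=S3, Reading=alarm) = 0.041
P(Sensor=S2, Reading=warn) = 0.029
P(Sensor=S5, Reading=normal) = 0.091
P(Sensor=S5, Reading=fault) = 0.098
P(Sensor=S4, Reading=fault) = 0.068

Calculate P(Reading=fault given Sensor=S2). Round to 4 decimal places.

0.2409

P(Sensor=S2) = 0.031 + 0.029 + 0.107 + 0.053 = 0.220.
P(Reading=fault | Sensor=S2) = 0.053/0.220 = 0.2409.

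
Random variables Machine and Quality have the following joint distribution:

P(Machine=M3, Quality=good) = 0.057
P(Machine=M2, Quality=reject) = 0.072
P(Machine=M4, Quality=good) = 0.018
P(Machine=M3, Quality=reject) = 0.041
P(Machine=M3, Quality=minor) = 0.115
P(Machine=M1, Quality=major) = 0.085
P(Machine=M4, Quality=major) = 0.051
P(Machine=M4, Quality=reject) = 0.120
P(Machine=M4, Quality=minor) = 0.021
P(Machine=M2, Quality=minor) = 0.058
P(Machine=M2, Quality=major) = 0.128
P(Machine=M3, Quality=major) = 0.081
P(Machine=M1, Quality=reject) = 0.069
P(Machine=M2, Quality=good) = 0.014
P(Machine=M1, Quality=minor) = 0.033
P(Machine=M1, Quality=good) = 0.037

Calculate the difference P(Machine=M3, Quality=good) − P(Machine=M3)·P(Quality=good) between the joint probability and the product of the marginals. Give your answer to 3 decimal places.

P(Machine=M3) = 0.057 + 0.115 + 0.081 + 0.041 = 0.294.
P(Quality=good) = 0.037 + 0.014 + 0.057 + 0.018 = 0.126.
P(Machine=M3, Quality=good) − P(Machine=M3)P(Quality=good) = 0.057 − 0.294×0.126 = 0.020.

0.020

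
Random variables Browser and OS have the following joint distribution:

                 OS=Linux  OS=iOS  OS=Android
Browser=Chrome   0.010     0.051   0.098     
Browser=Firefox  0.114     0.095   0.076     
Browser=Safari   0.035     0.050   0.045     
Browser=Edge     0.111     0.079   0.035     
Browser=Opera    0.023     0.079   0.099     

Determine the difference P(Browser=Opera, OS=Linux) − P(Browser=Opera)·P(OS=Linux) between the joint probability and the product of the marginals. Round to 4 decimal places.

-0.0359

P(Browser=Opera) = 0.023 + 0.079 + 0.099 = 0.201.
P(OS=Linux) = 0.010 + 0.114 + 0.035 + 0.111 + 0.023 = 0.293.
P(Browser=Opera, OS=Linux) − P(Browser=Opera)P(OS=Linux) = 0.023 − 0.201×0.293 = -0.0359.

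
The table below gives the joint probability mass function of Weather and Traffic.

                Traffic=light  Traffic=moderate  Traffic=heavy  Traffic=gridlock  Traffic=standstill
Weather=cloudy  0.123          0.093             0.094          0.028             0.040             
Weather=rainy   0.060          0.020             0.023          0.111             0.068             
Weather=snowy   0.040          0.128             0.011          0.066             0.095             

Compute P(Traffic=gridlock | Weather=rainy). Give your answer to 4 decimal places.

P(Weather=rainy) = 0.060 + 0.020 + 0.023 + 0.111 + 0.068 = 0.282.
P(Traffic=gridlock | Weather=rainy) = 0.111/0.282 = 0.3936.

0.3936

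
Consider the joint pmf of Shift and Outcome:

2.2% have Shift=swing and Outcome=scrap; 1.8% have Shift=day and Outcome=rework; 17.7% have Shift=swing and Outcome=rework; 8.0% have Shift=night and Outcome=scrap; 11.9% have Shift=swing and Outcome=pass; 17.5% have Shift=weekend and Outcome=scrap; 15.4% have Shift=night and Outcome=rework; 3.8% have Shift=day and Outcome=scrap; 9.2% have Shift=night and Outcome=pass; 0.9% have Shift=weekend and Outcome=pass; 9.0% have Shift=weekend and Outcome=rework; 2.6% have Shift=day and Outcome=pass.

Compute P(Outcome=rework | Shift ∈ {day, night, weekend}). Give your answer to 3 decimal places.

P(Shift=day) = 0.026 + 0.018 + 0.038 = 0.082.
P(Shift=night) = 0.092 + 0.154 + 0.080 = 0.326.
P(Shift=weekend) = 0.009 + 0.090 + 0.175 = 0.274.
P(Shift ∈ {day, night, weekend}) = 0.082 + 0.326 + 0.274 = 0.682; P(Outcome=rework, Shift ∈ {day, night, weekend}) = 0.018 + 0.154 + 0.090 = 0.262.
P(Outcome=rework | Shift ∈ {day, night, weekend}) = 0.262/0.682 = 0.384.

0.384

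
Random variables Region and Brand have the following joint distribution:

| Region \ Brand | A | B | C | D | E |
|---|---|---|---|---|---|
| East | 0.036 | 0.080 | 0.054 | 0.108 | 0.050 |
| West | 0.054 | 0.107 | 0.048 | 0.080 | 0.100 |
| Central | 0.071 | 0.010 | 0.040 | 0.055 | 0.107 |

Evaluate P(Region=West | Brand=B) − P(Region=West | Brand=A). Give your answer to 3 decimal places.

0.208

P(Brand=B) = 0.080 + 0.107 + 0.010 = 0.197; P(Region=West | Brand=B) = 0.107/0.197 = 0.5431.
P(Brand=A) = 0.036 + 0.054 + 0.071 = 0.161; P(Region=West | Brand=A) = 0.054/0.161 = 0.3354.
Difference = 0.208.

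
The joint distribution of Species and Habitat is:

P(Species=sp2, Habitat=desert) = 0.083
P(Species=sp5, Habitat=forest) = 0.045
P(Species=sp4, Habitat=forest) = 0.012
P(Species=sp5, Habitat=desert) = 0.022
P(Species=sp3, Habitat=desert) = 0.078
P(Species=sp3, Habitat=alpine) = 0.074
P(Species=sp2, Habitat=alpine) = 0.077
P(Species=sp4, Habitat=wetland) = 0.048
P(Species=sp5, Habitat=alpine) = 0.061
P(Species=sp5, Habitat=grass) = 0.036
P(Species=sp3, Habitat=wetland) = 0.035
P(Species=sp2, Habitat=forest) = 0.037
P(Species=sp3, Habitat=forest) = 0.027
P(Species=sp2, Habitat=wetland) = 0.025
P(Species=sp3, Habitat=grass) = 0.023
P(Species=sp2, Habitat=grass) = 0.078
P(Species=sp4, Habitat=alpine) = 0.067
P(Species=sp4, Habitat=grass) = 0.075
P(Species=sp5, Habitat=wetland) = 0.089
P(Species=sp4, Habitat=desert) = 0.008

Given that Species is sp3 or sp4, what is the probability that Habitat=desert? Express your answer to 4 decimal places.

P(Species=sp3) = 0.027 + 0.023 + 0.035 + 0.078 + 0.074 = 0.237.
P(Species=sp4) = 0.012 + 0.075 + 0.048 + 0.008 + 0.067 = 0.210.
P(Species ∈ {sp3, sp4}) = 0.237 + 0.210 = 0.447; P(Habitat=desert, Species ∈ {sp3, sp4}) = 0.078 + 0.008 = 0.086.
P(Habitat=desert | Species ∈ {sp3, sp4}) = 0.086/0.447 = 0.1924.

0.1924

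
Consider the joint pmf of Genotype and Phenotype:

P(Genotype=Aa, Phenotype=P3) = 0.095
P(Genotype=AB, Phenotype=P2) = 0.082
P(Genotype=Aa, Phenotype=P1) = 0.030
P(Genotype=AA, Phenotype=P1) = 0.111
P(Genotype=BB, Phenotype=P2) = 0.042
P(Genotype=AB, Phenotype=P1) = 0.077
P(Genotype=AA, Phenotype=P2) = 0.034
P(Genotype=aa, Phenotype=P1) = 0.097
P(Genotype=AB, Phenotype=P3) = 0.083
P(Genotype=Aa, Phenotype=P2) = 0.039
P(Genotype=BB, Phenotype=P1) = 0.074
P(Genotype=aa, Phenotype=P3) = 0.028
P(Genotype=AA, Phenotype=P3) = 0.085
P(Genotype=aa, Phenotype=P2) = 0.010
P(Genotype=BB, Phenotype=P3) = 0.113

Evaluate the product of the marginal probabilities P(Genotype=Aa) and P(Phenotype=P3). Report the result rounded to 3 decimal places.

0.066

P(Genotype=Aa) = 0.030 + 0.039 + 0.095 = 0.164.
P(Phenotype=P3) = 0.085 + 0.095 + 0.028 + 0.083 + 0.113 = 0.404.
Product: 0.164 × 0.404 = 0.066.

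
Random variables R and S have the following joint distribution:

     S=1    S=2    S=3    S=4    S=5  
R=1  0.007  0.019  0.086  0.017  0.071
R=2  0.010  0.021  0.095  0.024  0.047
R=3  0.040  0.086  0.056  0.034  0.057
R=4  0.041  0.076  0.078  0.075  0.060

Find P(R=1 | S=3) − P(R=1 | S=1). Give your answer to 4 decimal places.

0.2016

P(S=3) = 0.086 + 0.095 + 0.056 + 0.078 = 0.315; P(R=1 | S=3) = 0.086/0.315 = 0.27302.
P(S=1) = 0.007 + 0.010 + 0.040 + 0.041 = 0.098; P(R=1 | S=1) = 0.007/0.098 = 0.07143.
Difference = 0.2016.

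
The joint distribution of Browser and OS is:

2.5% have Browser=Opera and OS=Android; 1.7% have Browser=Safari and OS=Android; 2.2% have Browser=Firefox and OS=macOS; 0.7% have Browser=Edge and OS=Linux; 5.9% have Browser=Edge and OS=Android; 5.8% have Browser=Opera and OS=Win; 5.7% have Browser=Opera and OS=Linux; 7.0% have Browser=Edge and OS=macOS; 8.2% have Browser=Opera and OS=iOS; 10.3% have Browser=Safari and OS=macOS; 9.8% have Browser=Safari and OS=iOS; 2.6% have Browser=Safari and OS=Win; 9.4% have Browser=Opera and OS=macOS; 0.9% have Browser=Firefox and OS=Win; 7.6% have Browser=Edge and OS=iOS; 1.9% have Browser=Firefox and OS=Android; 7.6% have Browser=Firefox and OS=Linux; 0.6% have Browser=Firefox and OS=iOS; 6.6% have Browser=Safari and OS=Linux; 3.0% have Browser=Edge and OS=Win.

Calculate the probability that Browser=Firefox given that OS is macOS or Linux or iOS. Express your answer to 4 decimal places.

0.1374

P(OS=macOS) = 0.022 + 0.103 + 0.070 + 0.094 = 0.289.
P(OS=Linux) = 0.076 + 0.066 + 0.007 + 0.057 = 0.206.
P(OS=iOS) = 0.006 + 0.098 + 0.076 + 0.082 = 0.262.
P(OS ∈ {macOS, Linux, iOS}) = 0.289 + 0.206 + 0.262 = 0.757; P(Browser=Firefox, OS ∈ {macOS, Linux, iOS}) = 0.022 + 0.076 + 0.006 = 0.104.
P(Browser=Firefox | OS ∈ {macOS, Linux, iOS}) = 0.104/0.757 = 0.1374.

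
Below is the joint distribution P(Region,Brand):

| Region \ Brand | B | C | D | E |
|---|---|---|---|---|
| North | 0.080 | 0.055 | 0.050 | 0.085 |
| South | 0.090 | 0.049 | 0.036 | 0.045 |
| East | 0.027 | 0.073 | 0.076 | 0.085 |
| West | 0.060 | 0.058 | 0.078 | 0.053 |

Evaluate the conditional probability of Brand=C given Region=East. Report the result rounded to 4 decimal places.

0.2797

P(Region=East) = 0.027 + 0.073 + 0.076 + 0.085 = 0.261.
P(Brand=C | Region=East) = 0.073/0.261 = 0.2797.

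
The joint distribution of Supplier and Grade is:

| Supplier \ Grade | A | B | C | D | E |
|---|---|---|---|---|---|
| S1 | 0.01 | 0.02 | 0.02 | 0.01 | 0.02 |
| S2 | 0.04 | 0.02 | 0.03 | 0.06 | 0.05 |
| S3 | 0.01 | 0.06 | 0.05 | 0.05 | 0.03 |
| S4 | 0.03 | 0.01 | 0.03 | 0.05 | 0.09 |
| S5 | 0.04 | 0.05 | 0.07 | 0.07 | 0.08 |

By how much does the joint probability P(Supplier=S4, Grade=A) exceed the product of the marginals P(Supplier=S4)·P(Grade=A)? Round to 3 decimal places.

0.003

P(Supplier=S4) = 0.03 + 0.01 + 0.03 + 0.05 + 0.09 = 0.21.
P(Grade=A) = 0.01 + 0.04 + 0.01 + 0.03 + 0.04 = 0.13.
P(Supplier=S4, Grade=A) − P(Supplier=S4)P(Grade=A) = 0.03 − 0.21×0.13 = 0.003.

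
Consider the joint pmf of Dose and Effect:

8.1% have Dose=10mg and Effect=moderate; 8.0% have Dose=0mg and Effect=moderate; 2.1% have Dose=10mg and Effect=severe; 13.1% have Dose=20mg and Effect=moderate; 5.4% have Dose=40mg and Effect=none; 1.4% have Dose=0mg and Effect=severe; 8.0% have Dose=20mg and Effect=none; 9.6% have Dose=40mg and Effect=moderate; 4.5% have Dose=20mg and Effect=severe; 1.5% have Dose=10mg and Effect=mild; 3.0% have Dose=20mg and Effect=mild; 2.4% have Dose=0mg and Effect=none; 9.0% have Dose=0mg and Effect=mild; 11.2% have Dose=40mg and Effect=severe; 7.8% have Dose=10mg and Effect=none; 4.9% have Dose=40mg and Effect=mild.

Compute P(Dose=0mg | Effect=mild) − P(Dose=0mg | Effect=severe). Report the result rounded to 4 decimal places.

P(Effect=mild) = 0.090 + 0.015 + 0.030 + 0.049 = 0.184; P(Dose=0mg | Effect=mild) = 0.090/0.184 = 0.48913.
P(Effect=severe) = 0.014 + 0.021 + 0.045 + 0.112 = 0.192; P(Dose=0mg | Effect=severe) = 0.014/0.192 = 0.07292.
Difference = 0.4162.

0.4162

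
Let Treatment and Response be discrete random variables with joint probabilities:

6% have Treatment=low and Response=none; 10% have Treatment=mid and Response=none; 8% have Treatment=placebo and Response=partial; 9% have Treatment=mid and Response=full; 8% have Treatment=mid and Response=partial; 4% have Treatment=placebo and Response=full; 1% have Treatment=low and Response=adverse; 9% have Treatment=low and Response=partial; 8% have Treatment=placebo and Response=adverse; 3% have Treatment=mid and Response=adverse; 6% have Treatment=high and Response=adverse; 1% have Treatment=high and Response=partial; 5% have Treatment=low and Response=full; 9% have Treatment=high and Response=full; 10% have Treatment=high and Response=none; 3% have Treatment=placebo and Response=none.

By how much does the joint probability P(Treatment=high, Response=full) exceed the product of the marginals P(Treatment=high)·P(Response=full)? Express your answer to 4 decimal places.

0.0198

P(Treatment=high) = 0.10 + 0.01 + 0.09 + 0.06 = 0.26.
P(Response=full) = 0.04 + 0.05 + 0.09 + 0.09 = 0.27.
P(Treatment=high, Response=full) − P(Treatment=high)P(Response=full) = 0.09 − 0.26×0.27 = 0.0198.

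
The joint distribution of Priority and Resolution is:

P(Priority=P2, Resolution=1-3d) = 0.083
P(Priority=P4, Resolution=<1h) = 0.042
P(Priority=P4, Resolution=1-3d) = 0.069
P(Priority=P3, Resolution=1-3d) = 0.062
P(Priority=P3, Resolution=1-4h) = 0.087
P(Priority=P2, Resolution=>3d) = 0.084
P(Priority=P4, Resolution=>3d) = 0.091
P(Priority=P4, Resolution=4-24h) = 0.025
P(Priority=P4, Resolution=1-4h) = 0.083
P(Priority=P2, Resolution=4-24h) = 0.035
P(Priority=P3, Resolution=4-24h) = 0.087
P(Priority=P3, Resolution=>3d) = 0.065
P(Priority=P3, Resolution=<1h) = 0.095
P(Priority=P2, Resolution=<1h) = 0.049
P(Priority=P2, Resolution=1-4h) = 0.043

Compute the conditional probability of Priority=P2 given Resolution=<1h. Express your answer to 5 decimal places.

P(Resolution=<1h) = 0.049 + 0.095 + 0.042 = 0.186.
P(Priority=P2 | Resolution=<1h) = 0.049/0.186 = 0.26344.

0.26344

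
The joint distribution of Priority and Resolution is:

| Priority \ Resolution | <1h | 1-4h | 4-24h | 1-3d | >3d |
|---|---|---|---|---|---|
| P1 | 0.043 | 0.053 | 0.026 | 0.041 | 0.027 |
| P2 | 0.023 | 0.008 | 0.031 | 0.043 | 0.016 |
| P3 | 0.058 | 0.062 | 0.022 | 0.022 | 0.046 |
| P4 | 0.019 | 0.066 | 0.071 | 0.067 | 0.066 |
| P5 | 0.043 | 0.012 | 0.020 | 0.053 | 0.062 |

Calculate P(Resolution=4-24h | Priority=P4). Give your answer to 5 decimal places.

0.24567

P(Priority=P4) = 0.019 + 0.066 + 0.071 + 0.067 + 0.066 = 0.289.
P(Resolution=4-24h | Priority=P4) = 0.071/0.289 = 0.24567.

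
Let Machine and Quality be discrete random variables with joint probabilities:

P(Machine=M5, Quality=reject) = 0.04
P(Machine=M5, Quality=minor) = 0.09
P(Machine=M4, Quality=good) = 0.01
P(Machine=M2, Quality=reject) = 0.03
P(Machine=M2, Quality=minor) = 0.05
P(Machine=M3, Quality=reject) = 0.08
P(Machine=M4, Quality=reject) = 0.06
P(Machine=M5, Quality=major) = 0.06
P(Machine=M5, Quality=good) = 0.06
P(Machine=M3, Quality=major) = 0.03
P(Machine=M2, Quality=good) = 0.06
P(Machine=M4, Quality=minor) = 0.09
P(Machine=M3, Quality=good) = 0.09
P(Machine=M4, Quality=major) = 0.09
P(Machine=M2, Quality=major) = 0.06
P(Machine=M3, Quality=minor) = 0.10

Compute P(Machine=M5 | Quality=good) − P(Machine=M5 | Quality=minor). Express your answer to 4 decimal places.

P(Quality=good) = 0.06 + 0.09 + 0.01 + 0.06 = 0.22; P(Machine=M5 | Quality=good) = 0.06/0.22 = 0.27273.
P(Quality=minor) = 0.05 + 0.10 + 0.09 + 0.09 = 0.33; P(Machine=M5 | Quality=minor) = 0.09/0.33 = 0.27273.
Difference = 0.0000.

0.0000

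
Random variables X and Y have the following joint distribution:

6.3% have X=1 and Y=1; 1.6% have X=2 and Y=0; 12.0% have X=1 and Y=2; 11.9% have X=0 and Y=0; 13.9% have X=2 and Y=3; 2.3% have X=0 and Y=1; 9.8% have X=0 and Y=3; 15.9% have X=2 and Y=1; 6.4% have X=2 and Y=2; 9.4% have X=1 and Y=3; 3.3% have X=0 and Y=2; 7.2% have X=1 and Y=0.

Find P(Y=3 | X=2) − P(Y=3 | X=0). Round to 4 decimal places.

0.0088

P(X=2) = 0.016 + 0.159 + 0.064 + 0.139 = 0.378; P(Y=3 | X=2) = 0.139/0.378 = 0.36772.
P(X=0) = 0.119 + 0.023 + 0.033 + 0.098 = 0.273; P(Y=3 | X=0) = 0.098/0.273 = 0.35897.
Difference = 0.0088.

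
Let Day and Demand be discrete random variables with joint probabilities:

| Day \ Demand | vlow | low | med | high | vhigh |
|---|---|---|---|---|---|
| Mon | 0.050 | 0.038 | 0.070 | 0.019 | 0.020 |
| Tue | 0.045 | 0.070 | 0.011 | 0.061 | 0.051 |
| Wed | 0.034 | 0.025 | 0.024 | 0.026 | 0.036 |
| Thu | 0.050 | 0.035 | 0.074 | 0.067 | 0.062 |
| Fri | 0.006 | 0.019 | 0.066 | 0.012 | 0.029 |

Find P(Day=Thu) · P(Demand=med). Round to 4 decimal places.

0.0706

P(Day=Thu) = 0.050 + 0.035 + 0.074 + 0.067 + 0.062 = 0.288.
P(Demand=med) = 0.070 + 0.011 + 0.024 + 0.074 + 0.066 = 0.245.
Product: 0.288 × 0.245 = 0.0706.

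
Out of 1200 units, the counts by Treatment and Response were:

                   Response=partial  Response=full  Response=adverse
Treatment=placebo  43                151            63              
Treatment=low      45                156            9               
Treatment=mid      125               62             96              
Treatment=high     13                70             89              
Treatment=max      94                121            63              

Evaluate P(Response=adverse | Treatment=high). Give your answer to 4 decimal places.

Total with Treatment=high: 13 + 70 + 89 = 172.
P(Response=adverse | Treatment=high) = 89/172 = 0.5174.

0.5174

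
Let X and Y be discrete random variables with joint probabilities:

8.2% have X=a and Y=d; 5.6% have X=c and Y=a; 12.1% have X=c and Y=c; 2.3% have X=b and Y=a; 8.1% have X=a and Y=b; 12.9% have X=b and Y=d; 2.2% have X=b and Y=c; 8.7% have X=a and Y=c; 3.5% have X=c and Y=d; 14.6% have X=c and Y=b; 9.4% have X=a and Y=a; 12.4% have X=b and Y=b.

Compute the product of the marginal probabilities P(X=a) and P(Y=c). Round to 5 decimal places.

0.07912

P(X=a) = 0.094 + 0.081 + 0.087 + 0.082 = 0.344.
P(Y=c) = 0.087 + 0.022 + 0.121 = 0.230.
Product: 0.344 × 0.230 = 0.07912.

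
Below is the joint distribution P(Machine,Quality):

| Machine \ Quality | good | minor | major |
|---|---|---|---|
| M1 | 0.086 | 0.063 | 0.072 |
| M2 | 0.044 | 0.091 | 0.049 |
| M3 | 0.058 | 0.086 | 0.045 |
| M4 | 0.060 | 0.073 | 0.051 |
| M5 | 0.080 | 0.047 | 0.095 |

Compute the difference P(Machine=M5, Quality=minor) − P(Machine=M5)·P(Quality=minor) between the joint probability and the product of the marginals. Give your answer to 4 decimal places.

P(Machine=M5) = 0.080 + 0.047 + 0.095 = 0.222.
P(Quality=minor) = 0.063 + 0.091 + 0.086 + 0.073 + 0.047 = 0.360.
P(Machine=M5, Quality=minor) − P(Machine=M5)P(Quality=minor) = 0.047 − 0.222×0.360 = -0.0329.

-0.0329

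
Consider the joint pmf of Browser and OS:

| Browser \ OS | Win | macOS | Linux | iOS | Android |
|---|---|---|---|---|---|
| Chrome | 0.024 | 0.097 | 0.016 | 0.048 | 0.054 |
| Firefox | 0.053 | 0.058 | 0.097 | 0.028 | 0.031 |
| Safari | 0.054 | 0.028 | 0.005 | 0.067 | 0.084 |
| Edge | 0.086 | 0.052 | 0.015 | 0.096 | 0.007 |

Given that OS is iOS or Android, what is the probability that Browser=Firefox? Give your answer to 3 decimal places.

P(OS=iOS) = 0.048 + 0.028 + 0.067 + 0.096 = 0.239.
P(OS=Android) = 0.054 + 0.031 + 0.084 + 0.007 = 0.176.
P(OS ∈ {iOS, Android}) = 0.239 + 0.176 = 0.415; P(Browser=Firefox, OS ∈ {iOS, Android}) = 0.028 + 0.031 = 0.059.
P(Browser=Firefox | OS ∈ {iOS, Android}) = 0.059/0.415 = 0.142.

0.142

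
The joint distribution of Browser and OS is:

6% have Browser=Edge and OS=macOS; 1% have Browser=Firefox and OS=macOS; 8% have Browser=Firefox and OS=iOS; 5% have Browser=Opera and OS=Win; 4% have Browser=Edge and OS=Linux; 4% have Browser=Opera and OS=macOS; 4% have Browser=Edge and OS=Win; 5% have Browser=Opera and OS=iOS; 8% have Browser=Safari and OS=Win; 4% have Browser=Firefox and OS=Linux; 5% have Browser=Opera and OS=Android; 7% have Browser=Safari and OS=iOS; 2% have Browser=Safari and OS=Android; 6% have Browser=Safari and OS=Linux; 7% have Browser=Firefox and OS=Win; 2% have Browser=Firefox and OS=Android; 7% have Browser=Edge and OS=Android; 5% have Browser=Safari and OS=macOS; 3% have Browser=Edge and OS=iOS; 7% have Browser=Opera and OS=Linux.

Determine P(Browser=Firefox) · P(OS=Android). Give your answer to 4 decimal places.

P(Browser=Firefox) = 0.07 + 0.01 + 0.04 + 0.08 + 0.02 = 0.22.
P(OS=Android) = 0.02 + 0.02 + 0.07 + 0.05 = 0.16.
Product: 0.22 × 0.16 = 0.0352.

0.0352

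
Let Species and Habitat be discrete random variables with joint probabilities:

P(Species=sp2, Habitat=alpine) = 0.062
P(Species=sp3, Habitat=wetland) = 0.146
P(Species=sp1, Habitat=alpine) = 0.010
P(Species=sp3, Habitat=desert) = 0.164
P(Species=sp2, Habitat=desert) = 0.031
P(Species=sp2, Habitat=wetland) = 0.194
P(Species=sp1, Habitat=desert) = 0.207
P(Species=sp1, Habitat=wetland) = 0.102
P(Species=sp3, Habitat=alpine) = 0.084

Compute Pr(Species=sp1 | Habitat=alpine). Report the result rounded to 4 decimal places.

0.0641

P(Habitat=alpine) = 0.010 + 0.062 + 0.084 = 0.156.
P(Species=sp1 | Habitat=alpine) = 0.010/0.156 = 0.0641.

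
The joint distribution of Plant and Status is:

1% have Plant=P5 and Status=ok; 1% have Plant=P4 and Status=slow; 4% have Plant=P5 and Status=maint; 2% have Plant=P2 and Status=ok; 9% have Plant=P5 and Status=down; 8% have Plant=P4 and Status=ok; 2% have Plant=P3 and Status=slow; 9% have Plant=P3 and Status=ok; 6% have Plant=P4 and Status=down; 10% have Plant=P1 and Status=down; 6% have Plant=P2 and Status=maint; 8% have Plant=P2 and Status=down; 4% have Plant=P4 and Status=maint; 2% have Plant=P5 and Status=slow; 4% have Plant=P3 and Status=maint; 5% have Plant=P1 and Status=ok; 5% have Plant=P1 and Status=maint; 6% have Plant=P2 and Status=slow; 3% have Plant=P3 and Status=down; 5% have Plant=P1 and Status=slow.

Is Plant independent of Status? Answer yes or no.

P(Plant=P3) = 0.18 and P(Status=ok) = 0.25, so their product is 0.0450, but P(Plant=P3, Status=ok) = 0.09. Since these differ, Plant and Status are not independent.

no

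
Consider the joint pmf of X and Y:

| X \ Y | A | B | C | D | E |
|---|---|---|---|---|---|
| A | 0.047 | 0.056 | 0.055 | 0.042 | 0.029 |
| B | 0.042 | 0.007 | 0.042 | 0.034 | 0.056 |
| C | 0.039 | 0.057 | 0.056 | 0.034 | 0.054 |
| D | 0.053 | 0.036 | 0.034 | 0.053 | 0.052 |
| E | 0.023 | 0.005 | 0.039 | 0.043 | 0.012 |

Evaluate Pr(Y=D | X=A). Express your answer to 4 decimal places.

0.1834

P(X=A) = 0.047 + 0.056 + 0.055 + 0.042 + 0.029 = 0.229.
P(Y=D | X=A) = 0.042/0.229 = 0.1834.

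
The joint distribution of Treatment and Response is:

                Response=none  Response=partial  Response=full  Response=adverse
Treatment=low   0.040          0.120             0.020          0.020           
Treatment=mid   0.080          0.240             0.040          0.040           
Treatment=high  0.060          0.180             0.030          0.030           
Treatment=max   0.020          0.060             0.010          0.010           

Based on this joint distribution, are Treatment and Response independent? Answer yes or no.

yes

Every cell satisfies P(Treatment,Response) = P(Treatment)·P(Response). For instance P(Treatment=high) = 0.300, P(Response=partial) = 0.600, and 0.300×0.600 = 0.180 matches the joint entry. So Treatment and Response are independent.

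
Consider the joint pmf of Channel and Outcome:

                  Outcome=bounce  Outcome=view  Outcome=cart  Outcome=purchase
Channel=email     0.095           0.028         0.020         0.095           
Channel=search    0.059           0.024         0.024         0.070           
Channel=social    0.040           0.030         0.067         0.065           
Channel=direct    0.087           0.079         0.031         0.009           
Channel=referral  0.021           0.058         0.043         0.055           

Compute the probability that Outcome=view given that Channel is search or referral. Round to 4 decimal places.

P(Channel=search) = 0.059 + 0.024 + 0.024 + 0.070 = 0.177.
P(Channel=referral) = 0.021 + 0.058 + 0.043 + 0.055 = 0.177.
P(Channel ∈ {search, referral}) = 0.177 + 0.177 = 0.354; P(Outcome=view, Channel ∈ {search, referral}) = 0.024 + 0.058 = 0.082.
P(Outcome=view | Channel ∈ {search, referral}) = 0.082/0.354 = 0.2316.

0.2316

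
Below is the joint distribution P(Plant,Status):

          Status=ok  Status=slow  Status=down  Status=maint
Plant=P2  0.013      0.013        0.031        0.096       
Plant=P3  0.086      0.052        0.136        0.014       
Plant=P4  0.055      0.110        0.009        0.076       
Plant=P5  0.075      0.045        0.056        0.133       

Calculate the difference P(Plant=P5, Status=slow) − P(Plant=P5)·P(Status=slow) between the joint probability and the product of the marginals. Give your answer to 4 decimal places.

P(Plant=P5) = 0.075 + 0.045 + 0.056 + 0.133 = 0.309.
P(Status=slow) = 0.013 + 0.052 + 0.110 + 0.045 = 0.220.
P(Plant=P5, Status=slow) − P(Plant=P5)P(Status=slow) = 0.045 − 0.309×0.220 = -0.0230.

-0.0230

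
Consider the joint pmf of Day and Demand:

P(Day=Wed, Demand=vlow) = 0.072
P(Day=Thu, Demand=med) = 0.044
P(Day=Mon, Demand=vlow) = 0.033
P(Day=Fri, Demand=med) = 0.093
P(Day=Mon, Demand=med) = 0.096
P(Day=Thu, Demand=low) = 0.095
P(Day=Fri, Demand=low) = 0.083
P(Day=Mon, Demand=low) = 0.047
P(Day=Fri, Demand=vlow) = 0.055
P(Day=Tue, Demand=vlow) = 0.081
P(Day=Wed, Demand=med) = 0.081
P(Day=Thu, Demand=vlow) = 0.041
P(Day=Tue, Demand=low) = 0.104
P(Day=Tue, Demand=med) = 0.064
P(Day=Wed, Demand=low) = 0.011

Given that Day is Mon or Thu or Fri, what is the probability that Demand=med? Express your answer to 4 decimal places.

0.3969

P(Day=Mon) = 0.033 + 0.047 + 0.096 = 0.176.
P(Day=Thu) = 0.041 + 0.095 + 0.044 = 0.180.
P(Day=Fri) = 0.055 + 0.083 + 0.093 = 0.231.
P(Day ∈ {Mon, Thu, Fri}) = 0.176 + 0.180 + 0.231 = 0.587; P(Demand=med, Day ∈ {Mon, Thu, Fri}) = 0.096 + 0.044 + 0.093 = 0.233.
P(Demand=med | Day ∈ {Mon, Thu, Fri}) = 0.233/0.587 = 0.3969.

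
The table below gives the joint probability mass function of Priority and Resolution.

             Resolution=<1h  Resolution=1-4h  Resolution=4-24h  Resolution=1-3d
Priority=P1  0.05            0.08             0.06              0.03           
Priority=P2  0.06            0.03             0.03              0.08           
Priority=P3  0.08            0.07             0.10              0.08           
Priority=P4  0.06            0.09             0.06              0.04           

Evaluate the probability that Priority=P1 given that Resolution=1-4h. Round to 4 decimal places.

0.2963

P(Resolution=1-4h) = 0.08 + 0.03 + 0.07 + 0.09 = 0.27.
P(Priority=P1 | Resolution=1-4h) = 0.08/0.27 = 0.2963.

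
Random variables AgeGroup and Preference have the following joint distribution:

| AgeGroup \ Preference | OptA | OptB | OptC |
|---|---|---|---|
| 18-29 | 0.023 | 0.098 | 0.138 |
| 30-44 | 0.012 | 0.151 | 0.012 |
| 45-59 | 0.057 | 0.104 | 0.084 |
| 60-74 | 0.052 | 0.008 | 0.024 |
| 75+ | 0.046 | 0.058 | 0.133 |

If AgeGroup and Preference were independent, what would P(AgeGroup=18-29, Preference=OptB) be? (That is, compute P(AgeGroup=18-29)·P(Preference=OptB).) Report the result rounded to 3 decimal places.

P(AgeGroup=18-29) = 0.023 + 0.098 + 0.138 = 0.259.
P(Preference=OptB) = 0.098 + 0.151 + 0.104 + 0.008 + 0.058 = 0.419.
Product: 0.259 × 0.419 = 0.109.

0.109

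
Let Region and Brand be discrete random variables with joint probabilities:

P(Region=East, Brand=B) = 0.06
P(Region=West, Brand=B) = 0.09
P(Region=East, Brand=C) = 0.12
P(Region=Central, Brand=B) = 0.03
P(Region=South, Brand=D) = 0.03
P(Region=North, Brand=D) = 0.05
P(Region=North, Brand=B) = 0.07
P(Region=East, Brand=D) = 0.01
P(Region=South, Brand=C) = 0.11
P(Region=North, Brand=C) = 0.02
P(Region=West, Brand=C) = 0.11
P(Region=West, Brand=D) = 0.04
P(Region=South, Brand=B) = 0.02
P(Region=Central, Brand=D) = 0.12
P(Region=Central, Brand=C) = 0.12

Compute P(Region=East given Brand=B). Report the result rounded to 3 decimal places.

P(Brand=B) = 0.07 + 0.02 + 0.06 + 0.09 + 0.03 = 0.27.
P(Region=East | Brand=B) = 0.06/0.27 = 0.222.

0.222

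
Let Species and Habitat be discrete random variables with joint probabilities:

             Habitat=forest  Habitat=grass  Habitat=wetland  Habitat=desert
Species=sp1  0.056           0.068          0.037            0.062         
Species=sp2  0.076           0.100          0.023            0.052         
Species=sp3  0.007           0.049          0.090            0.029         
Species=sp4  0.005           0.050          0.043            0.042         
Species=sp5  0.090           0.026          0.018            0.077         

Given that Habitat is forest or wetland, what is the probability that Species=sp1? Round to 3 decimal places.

0.209

P(Habitat=forest) = 0.056 + 0.076 + 0.007 + 0.005 + 0.090 = 0.234.
P(Habitat=wetland) = 0.037 + 0.023 + 0.090 + 0.043 + 0.018 = 0.211.
P(Habitat ∈ {forest, wetland}) = 0.234 + 0.211 = 0.445; P(Species=sp1, Habitat ∈ {forest, wetland}) = 0.056 + 0.037 = 0.093.
P(Species=sp1 | Habitat ∈ {forest, wetland}) = 0.093/0.445 = 0.209.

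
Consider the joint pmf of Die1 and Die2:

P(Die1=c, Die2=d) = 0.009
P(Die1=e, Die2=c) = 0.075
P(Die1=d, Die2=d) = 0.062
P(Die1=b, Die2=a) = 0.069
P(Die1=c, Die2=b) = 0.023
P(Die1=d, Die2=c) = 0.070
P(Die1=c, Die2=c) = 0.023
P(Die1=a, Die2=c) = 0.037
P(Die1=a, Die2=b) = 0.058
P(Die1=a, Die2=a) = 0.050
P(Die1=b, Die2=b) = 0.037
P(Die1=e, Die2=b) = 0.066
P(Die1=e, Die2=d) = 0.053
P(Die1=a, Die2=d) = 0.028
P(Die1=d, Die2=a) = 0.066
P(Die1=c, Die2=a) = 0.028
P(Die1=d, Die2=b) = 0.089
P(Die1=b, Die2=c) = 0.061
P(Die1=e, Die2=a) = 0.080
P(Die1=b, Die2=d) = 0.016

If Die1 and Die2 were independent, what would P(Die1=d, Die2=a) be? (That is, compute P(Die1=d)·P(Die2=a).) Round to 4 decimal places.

P(Die1=d) = 0.066 + 0.089 + 0.070 + 0.062 = 0.287.
P(Die2=a) = 0.050 + 0.069 + 0.028 + 0.066 + 0.080 = 0.293.
Product: 0.287 × 0.293 = 0.0841.

0.0841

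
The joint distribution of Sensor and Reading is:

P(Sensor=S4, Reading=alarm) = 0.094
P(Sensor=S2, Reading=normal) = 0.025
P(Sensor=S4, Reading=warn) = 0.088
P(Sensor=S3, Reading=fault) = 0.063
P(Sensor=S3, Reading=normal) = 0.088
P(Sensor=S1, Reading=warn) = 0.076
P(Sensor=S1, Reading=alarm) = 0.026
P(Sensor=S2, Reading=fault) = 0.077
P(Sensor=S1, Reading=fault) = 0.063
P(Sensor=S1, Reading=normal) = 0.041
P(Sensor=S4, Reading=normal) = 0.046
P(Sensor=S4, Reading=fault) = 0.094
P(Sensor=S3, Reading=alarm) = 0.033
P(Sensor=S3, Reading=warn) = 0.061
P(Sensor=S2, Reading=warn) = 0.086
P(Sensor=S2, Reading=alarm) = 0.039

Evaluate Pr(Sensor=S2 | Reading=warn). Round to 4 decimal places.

0.2765

P(Reading=warn) = 0.076 + 0.086 + 0.061 + 0.088 = 0.311.
P(Sensor=S2 | Reading=warn) = 0.086/0.311 = 0.2765.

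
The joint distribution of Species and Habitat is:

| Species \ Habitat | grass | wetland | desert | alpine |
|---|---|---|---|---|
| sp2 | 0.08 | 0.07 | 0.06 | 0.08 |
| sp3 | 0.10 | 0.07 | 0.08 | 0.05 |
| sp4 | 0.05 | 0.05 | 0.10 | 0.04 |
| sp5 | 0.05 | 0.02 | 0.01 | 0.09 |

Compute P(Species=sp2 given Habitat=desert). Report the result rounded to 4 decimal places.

0.2400

P(Habitat=desert) = 0.06 + 0.08 + 0.10 + 0.01 = 0.25.
P(Species=sp2 | Habitat=desert) = 0.06/0.25 = 0.2400.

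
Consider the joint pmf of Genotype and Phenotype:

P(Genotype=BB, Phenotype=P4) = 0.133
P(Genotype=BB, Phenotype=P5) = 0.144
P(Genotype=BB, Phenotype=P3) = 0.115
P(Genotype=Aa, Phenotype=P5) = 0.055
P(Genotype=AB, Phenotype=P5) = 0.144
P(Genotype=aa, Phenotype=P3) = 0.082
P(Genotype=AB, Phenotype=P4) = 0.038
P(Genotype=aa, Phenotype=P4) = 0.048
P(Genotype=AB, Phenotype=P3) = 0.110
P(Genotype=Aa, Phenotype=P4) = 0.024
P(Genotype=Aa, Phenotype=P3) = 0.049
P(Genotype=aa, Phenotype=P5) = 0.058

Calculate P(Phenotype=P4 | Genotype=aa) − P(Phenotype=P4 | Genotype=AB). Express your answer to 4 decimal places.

P(Genotype=aa) = 0.082 + 0.048 + 0.058 = 0.188; P(Phenotype=P4 | Genotype=aa) = 0.048/0.188 = 0.25532.
P(Genotype=AB) = 0.110 + 0.038 + 0.144 = 0.292; P(Phenotype=P4 | Genotype=AB) = 0.038/0.292 = 0.13014.
Difference = 0.1252.

0.1252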